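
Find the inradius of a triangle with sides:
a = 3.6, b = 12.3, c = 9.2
r = Area/s where s is the semi-perimeter.
s = (3.6 + 12.3 + 9.2)/2 = 25.1/2 = 12.55
Area = √(s(s−a)(s−b)(s−c)) = √(12.55·8.95·0.25·3.35) ≈ √94.0701 ≈ 9.69897
r ≈ 9.69897/12.55 ≈ 0.772827

r = 0.7728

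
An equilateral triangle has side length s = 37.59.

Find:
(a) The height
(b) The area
(a) The height splits the triangle into two 30-60-90 halves: h = s·√3/2 = 37.59·1.73205/2 ≈ 65.1078/2 ≈ 32.5539
(b) Area = (√3/4)·s² = (√3/4)·37.59² = (√3/4)·1413.0081 ≈ 0.433013·1413.0081 ≈ 611.85

Height = 32.55, Area = 611.9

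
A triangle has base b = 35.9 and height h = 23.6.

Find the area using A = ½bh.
A = ½·b·h = ½·35.9·23.6 = ½·847.24 = 423.62

Area = 423.62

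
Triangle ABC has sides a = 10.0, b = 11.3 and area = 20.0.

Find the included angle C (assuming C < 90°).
Area = ½·a·b·sin(C)  ⇒  sin(C) = 2·Area/(a·b) = 2·20.0/(10.0·11.3) = 40/113 ≈ 0.353982
C = arcsin(0.353982) ≈ 20.7311° (taking the acute solution since C < 90°)

C = 20.73°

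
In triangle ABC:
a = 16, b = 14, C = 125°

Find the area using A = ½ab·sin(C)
A = ½·a·b·sin(C) = ½·16·14·sin(125°)
sin(125°) ≈ 0.819152
A ≈ ½·224·0.819152 = 112·0.819152 ≈ 91.745

Area = 91.75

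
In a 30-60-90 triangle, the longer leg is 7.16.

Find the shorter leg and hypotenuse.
In a 30-60-90 triangle the sides are in ratio 1 : √3 : 2, so short leg = long leg/√3 and hypotenuse = 2·(short leg).
Short leg = 7.16/√3 ≈ 7.16/1.73205 ≈ 4.13383
Hypotenuse = 2·4.13383 ≈ 8.26766

Short leg = 4.134, Hypotenuse = 8.268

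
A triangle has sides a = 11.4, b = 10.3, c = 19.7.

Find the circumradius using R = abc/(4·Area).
First find the area with Heron's formula.
s = (11.4 + 10.3 + 19.7)/2 = 20.7
Area = √(s(s−a)(s−b)(s−c)) = √(20.7·9.3·10.4·1) ≈ √2002.1 ≈ 44.7449
abc = 11.4·10.3·19.7 = 2313.174
R = abc/(4·Area) ≈ 2313.174/(4·44.7449) = 2313.174/178.98 ≈ 12.9242

R = 12.92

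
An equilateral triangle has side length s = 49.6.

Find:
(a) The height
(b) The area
(a) The height splits the triangle into two 30-60-90 halves: h = s·√3/2 = 49.6·1.73205/2 ≈ 85.9097/2 ≈ 42.9549
(b) Area = (√3/4)·s² = (√3/4)·49.6² = (√3/4)·2460.16 ≈ 0.433013·2460.16 ≈ 1065.28

Height = 42.95, Area = 1065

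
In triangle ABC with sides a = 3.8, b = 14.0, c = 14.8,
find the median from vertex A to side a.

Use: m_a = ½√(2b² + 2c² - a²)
m_a = ½√(2·14.0² + 2·14.8² − 3.8²) = ½√(2·196 + 2·219.04 − 14.44) = ½√(392 + 438.08 − 14.44) = ½√815.64
√815.64 ≈ 28.5594, so m_a ≈ 14.2797

m_a = 14.28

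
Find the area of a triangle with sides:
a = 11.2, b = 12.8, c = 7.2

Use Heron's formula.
s = (11.2 + 12.8 + 7.2)/2 = 31.2/2 = 15.6
s − a = 4.4, s − b = 2.8, s − c = 8.4
s(s−a)(s−b)(s−c) = 15.6·4.4·2.8·8.4 ≈ 1614.41
Area = √1614.41 ≈ 40.1798

Area = 40.18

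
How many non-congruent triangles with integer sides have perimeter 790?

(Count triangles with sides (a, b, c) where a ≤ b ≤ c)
Let a ≤ b ≤ c with a + b + c = 790. The only binding inequality is a + b > c, i.e. 790 − c > c, so c < 790/2; and c ≥ 790/3 since c is the largest side.
So 264 ≤ c ≤ 394. For each c, b runs from ⌈(790 − c)/2⌉ up to c (then a = 790 − b − c satisfies 1 ≤ a ≤ b automatically), giving c − ⌈(790 − c)/2⌉ + 1 choices.
Summing over c: 2 + 3 + 5 + 6 + … + 195 + 197  (131 terms, c = 264, …, 394) = 13002
Check (closed form: nearest integer to p²/48 for even p, (p+3)²/48 for odd p): 790²/48 = 624100/48 ≈ 13002.08 → 13002

13002 triangles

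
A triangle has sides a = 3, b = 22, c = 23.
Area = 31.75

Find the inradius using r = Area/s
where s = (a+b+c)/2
s = (3 + 22 + 23)/2 = 48/2 = 24
r = Area/s = 31.75/24 ≈ 1.32292

r = 1.323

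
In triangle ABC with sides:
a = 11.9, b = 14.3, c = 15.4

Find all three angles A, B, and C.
Law of cosines for each angle (a² = 141.61, b² = 204.49, c² = 237.16):
cos(A) = (b² + c² − a²)/(2bc) = (204.49 + 237.16 − 141.61)/(2·14.3·15.4) = 300.04/440.44 ≈ 0.681228  ⇒  A ≈ 47.0603°
cos(B) = (a² + c² − b²)/(2ac) = (141.61 + 237.16 − 204.49)/(2·11.9·15.4) = 174.28/366.52 ≈ 0.475499  ⇒  B ≈ 61.6081°
cos(C) = (a² + b² − c²)/(2ab) = (141.61 + 204.49 − 237.16)/(2·11.9·14.3) = 108.94/340.34 ≈ 0.320092  ⇒  C ≈ 71.3315°
Check: A + B + C ≈ 180°

A = 47.06°, B = 61.61°, C = 71.33°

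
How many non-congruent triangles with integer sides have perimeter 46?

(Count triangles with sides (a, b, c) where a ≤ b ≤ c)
Let a ≤ b ≤ c with a + b + c = 46. The only binding inequality is a + b > c, i.e. 46 − c > c, so c < 46/2; and c ≥ 46/3 since c is the largest side.
So 16 ≤ c ≤ 22. For each c, b runs from ⌈(46 − c)/2⌉ up to c (then a = 46 − b − c satisfies 1 ≤ a ≤ b automatically), giving c − ⌈(46 − c)/2⌉ + 1 choices.
Summing over c: 2 + 3 + 5 + 6 + 8 + 9 + 11 = 44
Check (closed form: nearest integer to p²/48 for even p, (p+3)²/48 for odd p): 46²/48 = 2116/48 ≈ 44.08 → 44

44 triangles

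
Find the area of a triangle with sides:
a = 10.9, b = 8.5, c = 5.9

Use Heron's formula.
s = (10.9 + 8.5 + 5.9)/2 = 25.3/2 = 12.65
s − a = 1.75, s − b = 4.15, s − c = 6.75
s(s−a)(s−b)(s−c) = 12.65·1.75·4.15·6.75 ≈ 620.127
Area = √620.127 ≈ 24.9023

Area = 24.9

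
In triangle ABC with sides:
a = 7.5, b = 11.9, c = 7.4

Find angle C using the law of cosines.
c² = a² + b² − 2ab·cos(C)  ⇒  cos(C) = (a² + b² − c²)/(2ab)
cos(C) = (7.5² + 11.9² − 7.4²)/(2·7.5·11.9) = (56.25 + 141.61 − 54.76)/178.5 = 143.1/178.5 ≈ 0.801681
C = arccos(0.801681) ≈ 36.7091°

C = 36.71°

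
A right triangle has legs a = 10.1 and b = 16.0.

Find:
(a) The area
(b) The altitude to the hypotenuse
(a) The legs are perpendicular, so Area = ½·a·b = ½·10.1·16.0 = ½·161.6 = 80.8
(b) Hypotenuse c = √(a² + b²) = √(102.01 + 256) = √358.01 ≈ 18.9212
    Area = ½·c·h_c  ⇒  h_c = 2·Area/c = 161.6/18.9212 ≈ 8.54071

Area = 80.8, h_c = 8.541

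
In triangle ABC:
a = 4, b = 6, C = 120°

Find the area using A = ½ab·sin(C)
A = ½·a·b·sin(C) = ½·4·6·sin(120°)
sin(120°) ≈ 0.866025
A ≈ ½·24·0.866025 = 12·0.866025 ≈ 10.3923

Area = 10.39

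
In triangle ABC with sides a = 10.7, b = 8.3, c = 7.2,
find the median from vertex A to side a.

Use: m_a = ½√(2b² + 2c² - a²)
m_a = ½√(2·8.3² + 2·7.2² − 10.7²) = ½√(2·68.89 + 2·51.84 − 114.49) = ½√(137.78 + 103.68 − 114.49) = ½√126.97
√126.97 ≈ 11.2681, so m_a ≈ 5.63405

m_a = 5.634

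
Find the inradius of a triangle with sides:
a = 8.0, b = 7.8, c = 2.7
r = Area/s where s is the semi-perimeter.
s = (8.0 + 7.8 + 2.7)/2 = 18.5/2 = 9.25
Area = √(s(s−a)(s−b)(s−c)) = √(9.25·1.25·1.45·6.55) ≈ √109.815 ≈ 10.4793
r ≈ 10.4793/9.25 ≈ 1.13289

r = 1.133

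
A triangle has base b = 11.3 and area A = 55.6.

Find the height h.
A = ½·b·h  ⇒  h = 2A/b = 2·55.6/11.3 = 111.2/11.3 ≈ 9.84071

h = 9.841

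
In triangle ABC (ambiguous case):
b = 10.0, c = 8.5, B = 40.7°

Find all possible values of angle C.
b/sin(B) = c/sin(C)  ⇒  sin(C) = c·sin(B)/b = 8.5·sin(40.7°)/10.0
sin(40.7°) ≈ 0.652098
sin(C) ≈ 8.5·0.652098/10.0 ≈ 5.54284/10.0 ≈ 0.554284
Candidate 1: C₁ = arcsin(0.554284) ≈ 33.6614°  →  A = 180° − 40.7° − 33.6614° ≈ 105.639° > 0, valid
Candidate 2: C₂ = 180° − C₁ ≈ 146.339°  →  A = 180° − 40.7° − 146.339° ≈ -7.0386° ≤ 0, not a valid triangle

C = 33.66° (one solution)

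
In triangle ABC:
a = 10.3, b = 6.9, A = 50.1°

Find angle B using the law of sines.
a/sin(A) = b/sin(B)  ⇒  sin(B) = b·sin(A)/a = 6.9·sin(50.1°)/10.3
sin(50.1°) ≈ 0.767165
sin(B) ≈ 6.9·0.767165/10.3 ≈ 5.29344/10.3 ≈ 0.513926
B = arcsin(0.513926) ≈ 30.9257°
(Since b ≤ a we need B ≤ A, so the obtuse alternative 180° − 30.9257° ≈ 149.074° is rejected.)

B = 30.93°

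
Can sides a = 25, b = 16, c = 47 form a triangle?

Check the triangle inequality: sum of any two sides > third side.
a + b vs c: 25 + 16 = 41 ≤ 47  ✗
a + c vs b: 25 + 47 = 72 > 16  ✓
b + c vs a: 16 + 47 = 63 > 25  ✓

No: 25 + 16 = 41 is not > 47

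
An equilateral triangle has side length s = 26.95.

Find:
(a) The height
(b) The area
(a) The height splits the triangle into two 30-60-90 halves: h = s·√3/2 = 26.95·1.73205/2 ≈ 46.6788/2 ≈ 23.3394
(b) Area = (√3/4)·s² = (√3/4)·26.95² = (√3/4)·726.3025 ≈ 0.433013·726.3025 ≈ 314.498

Height = 23.34, Area = 314.5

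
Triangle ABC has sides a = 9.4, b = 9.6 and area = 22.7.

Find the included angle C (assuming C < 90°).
Area = ½·a·b·sin(C)  ⇒  sin(C) = 2·Area/(a·b) = 2·22.7/(9.4·9.6) = 45.4/90.24 ≈ 0.503103
C = arcsin(0.503103) ≈ 30.2055° (taking the acute solution since C < 90°)

C = 30.21°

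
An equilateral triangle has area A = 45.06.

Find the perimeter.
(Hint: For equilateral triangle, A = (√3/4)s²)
A = (√3/4)s²  ⇒  s² = 4A/√3 = 4·45.06/√3 = 180.24/1.73205 ≈ 104.062
s ≈ √104.062 ≈ 10.2011
Perimeter = 3s ≈ 3·10.2011 ≈ 30.6032

Perimeter = 30.6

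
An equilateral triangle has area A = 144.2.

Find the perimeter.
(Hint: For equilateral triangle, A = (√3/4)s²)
A = (√3/4)s²  ⇒  s² = 4A/√3 = 4·144.2/√3 = 576.8/1.73205 ≈ 333.016
s ≈ √333.016 ≈ 18.2487
Perimeter = 3s ≈ 3·18.2487 ≈ 54.7461

Perimeter = 54.75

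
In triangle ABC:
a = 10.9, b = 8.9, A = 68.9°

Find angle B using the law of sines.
a/sin(A) = b/sin(B)  ⇒  sin(B) = b·sin(A)/a = 8.9·sin(68.9°)/10.9
sin(68.9°) ≈ 0.932954
sin(B) ≈ 8.9·0.932954/10.9 ≈ 8.30329/10.9 ≈ 0.761769
B = arcsin(0.761769) ≈ 49.6204°
(Since b ≤ a we need B ≤ A, so the obtuse alternative 180° − 49.6204° ≈ 130.38° is rejected.)

B = 49.62°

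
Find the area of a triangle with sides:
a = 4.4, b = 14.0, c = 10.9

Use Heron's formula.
s = (4.4 + 14.0 + 10.9)/2 = 29.3/2 = 14.65
s − a = 10.25, s − b = 0.65, s − c = 3.75
s(s−a)(s−b)(s−c) = 14.65·10.25·0.65·3.75 ≈ 366.021
Area = √366.021 ≈ 19.1317

Area = 19.13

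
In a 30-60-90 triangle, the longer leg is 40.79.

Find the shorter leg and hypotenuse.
In a 30-60-90 triangle the sides are in ratio 1 : √3 : 2, so short leg = long leg/√3 and hypotenuse = 2·(short leg).
Short leg = 40.79/√3 ≈ 40.79/1.73205 ≈ 23.5501
Hypotenuse = 2·23.5501 ≈ 47.1002

Short leg = 23.55, Hypotenuse = 47.1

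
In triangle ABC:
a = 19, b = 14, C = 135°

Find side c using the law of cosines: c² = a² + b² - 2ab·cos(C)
c² = 19² + 14² − 2·19·14·cos(135°)
cos(135°) ≈ -0.707107
c² ≈ 361 + 196 − 532·(-0.707107) ≈ 557 + 376.181 ≈ 933.181
c ≈ √933.181 ≈ 30.548

c = 30.55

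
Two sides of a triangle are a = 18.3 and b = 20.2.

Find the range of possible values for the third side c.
Triangle inequality: |a − b| < c < a + b
|a − b| = |18.3 − 20.2| = 1.9
a + b = 18.3 + 20.2 = 38.5

1.9 < c < 38.5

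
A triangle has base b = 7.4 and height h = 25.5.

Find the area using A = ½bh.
A = ½·b·h = ½·7.4·25.5 = ½·188.7 = 94.35

Area = 94.35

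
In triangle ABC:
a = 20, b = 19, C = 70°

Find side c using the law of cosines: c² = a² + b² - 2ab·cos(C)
c² = 20² + 19² − 2·20·19·cos(70°)
cos(70°) ≈ 0.34202
c² ≈ 400 + 361 − 760·(0.34202) ≈ 761 − 259.935 ≈ 501.065
c ≈ √501.065 ≈ 22.3845

c = 22.38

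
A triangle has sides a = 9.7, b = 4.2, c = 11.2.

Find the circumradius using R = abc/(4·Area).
First find the area with Heron's formula.
s = (9.7 + 4.2 + 11.2)/2 = 12.55
Area = √(s(s−a)(s−b)(s−c)) = √(12.55·2.85·8.35·1.35) ≈ √403.189 ≈ 20.0796
abc = 9.7·4.2·11.2 = 456.288
R = abc/(4·Area) ≈ 456.288/(4·20.0796) = 456.288/80.3183 ≈ 5.681

R = 5.681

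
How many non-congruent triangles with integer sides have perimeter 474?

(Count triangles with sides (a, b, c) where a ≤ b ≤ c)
Let a ≤ b ≤ c with a + b + c = 474. The only binding inequality is a + b > c, i.e. 474 − c > c, so c < 474/2; and c ≥ 474/3 since c is the largest side.
So 158 ≤ c ≤ 236. For each c, b runs from ⌈(474 − c)/2⌉ up to c (then a = 474 − b − c satisfies 1 ≤ a ≤ b automatically), giving c − ⌈(474 − c)/2⌉ + 1 choices.
Summing over c: 1 + 2 + 4 + 5 + … + 116 + 118  (79 terms, c = 158, …, 236) = 4681
Check (closed form: nearest integer to p²/48 for even p, (p+3)²/48 for odd p): 474²/48 = 224676/48 ≈ 4680.75 → 4681

4681 triangles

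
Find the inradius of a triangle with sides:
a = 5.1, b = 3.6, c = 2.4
r = Area/s where s is the semi-perimeter.
s = (5.1 + 3.6 + 2.4)/2 = 11.1/2 = 5.55
Area = √(s(s−a)(s−b)(s−c)) = √(5.55·0.45·1.95·3.15) ≈ √15.3409 ≈ 3.91675
r ≈ 3.91675/5.55 ≈ 0.70572

r = 0.7057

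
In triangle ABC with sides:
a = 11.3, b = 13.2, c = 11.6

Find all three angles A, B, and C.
Law of cosines for each angle (a² = 127.69, b² = 174.24, c² = 134.56):
cos(A) = (b² + c² − a²)/(2bc) = (174.24 + 134.56 − 127.69)/(2·13.2·11.6) = 181.11/306.24 ≈ 0.591399  ⇒  A ≈ 53.7437°
cos(B) = (a² + c² − b²)/(2ac) = (127.69 + 134.56 − 174.24)/(2·11.3·11.6) = 88.01/262.16 ≈ 0.335711  ⇒  B ≈ 70.3842°
cos(C) = (a² + b² − c²)/(2ab) = (127.69 + 174.24 − 134.56)/(2·11.3·13.2) = 167.37/298.32 ≈ 0.561042  ⇒  C ≈ 55.8721°
Check: A + B + C ≈ 180°

A = 53.74°, B = 70.38°, C = 55.87°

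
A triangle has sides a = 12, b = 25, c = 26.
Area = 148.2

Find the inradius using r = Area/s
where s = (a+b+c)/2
s = (12 + 25 + 26)/2 = 63/2 = 31.5
r = Area/s = 148.2/31.5 ≈ 4.70476

r = 4.705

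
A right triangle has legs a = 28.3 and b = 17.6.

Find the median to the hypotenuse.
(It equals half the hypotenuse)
Hypotenuse c = √(a² + b²) = √(800.89 + 309.76) = √1110.65 ≈ 33.3264
Median to hypotenuse = c/2 ≈ 33.3264/2 ≈ 16.6632

Median = 16.66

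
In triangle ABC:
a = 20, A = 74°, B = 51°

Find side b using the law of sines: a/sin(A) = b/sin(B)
a/sin(A) = b/sin(B)  ⇒  b = a·sin(B)/sin(A) = 20·sin(51°)/sin(74°)
sin(51°) ≈ 0.777146, sin(74°) ≈ 0.961262
b ≈ 20·0.777146/0.961262 ≈ 15.5429/0.961262 ≈ 16.1693

b = 16.17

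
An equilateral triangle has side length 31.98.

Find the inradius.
r = Area/s with s the semi-perimeter.
Area = (√3/4)·31.98² = (√3/4)·1022.7204 ≈ 0.433013·1022.7204 ≈ 442.851
s = 3·31.98/2 = 47.97
r ≈ 442.851/47.97 ≈ 9.23183
(Equivalently r = side/(2√3) = 31.98/3.4641 ≈ 9.23183.)

r = 9.232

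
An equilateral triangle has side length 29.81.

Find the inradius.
r = Area/s with s the semi-perimeter.
Area = (√3/4)·29.81² = (√3/4)·888.6361 ≈ 0.433013·888.6361 ≈ 384.791
s = 3·29.81/2 = 44.715
r ≈ 384.791/44.715 ≈ 8.60541
(Equivalently r = side/(2√3) = 29.81/3.4641 ≈ 8.60541.)

r = 8.605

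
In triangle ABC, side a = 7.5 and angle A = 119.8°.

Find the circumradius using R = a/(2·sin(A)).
R = a/(2·sin(A)) = 7.5/(2·sin(119.8°))
sin(119.8°) ≈ 0.867765
R ≈ 7.5/(2·0.867765) = 7.5/1.73553 ≈ 4.32144

R = 4.321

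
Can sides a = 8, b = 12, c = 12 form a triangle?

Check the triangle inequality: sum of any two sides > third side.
a + b vs c: 8 + 12 = 20 > 12  ✓
a + c vs b: 8 + 12 = 20 > 12  ✓
b + c vs a: 12 + 12 = 24 > 8  ✓

Yes, triangle inequality satisfied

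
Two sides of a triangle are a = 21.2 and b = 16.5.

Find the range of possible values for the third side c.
Triangle inequality: |a − b| < c < a + b
|a − b| = |21.2 − 16.5| = 4.7
a + b = 21.2 + 16.5 = 37.7

4.7 < c < 37.7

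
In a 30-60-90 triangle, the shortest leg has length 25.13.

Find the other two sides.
In a 30-60-90 triangle the sides are in ratio 1 : √3 : 2 (short leg : long leg : hypotenuse).
Long leg = 25.13·√3 ≈ 25.13·1.73205 ≈ 43.5264
Hypotenuse = 2·25.13 = 50.26

Long leg = 25.13√3 = 43.53, Hypotenuse = 50.26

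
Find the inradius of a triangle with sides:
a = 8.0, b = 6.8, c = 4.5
r = Area/s where s is the semi-perimeter.
s = (8.0 + 6.8 + 4.5)/2 = 19.3/2 = 9.65
Area = √(s(s−a)(s−b)(s−c)) = √(9.65·1.65·2.85·5.15) ≈ √233.702 ≈ 15.2873
r ≈ 15.2873/9.65 ≈ 1.58418

r = 1.584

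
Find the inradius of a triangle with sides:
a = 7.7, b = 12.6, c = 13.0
r = Area/s where s is the semi-perimeter.
s = (7.7 + 12.6 + 13.0)/2 = 33.3/2 = 16.65
Area = √(s(s−a)(s−b)(s−c)) = √(16.65·8.95·4.05·3.65) ≈ √2202.85 ≈ 46.9345
r ≈ 46.9345/16.65 ≈ 2.81889

r = 2.819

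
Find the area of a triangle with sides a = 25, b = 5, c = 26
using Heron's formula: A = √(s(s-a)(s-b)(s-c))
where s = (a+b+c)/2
s = (25 + 5 + 26)/2 = 56/2 = 28
s − a = 3, s − b = 23, s − c = 2
s(s−a)(s−b)(s−c) = 28·3·23·2 = 3864
Area = √3864 ≈ 62.1611

s = 28.0, Area = 62.16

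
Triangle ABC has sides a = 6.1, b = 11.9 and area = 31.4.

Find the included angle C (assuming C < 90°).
Area = ½·a·b·sin(C)  ⇒  sin(C) = 2·Area/(a·b) = 2·31.4/(6.1·11.9) = 62.8/72.59 ≈ 0.865133
C = arcsin(0.865133) ≈ 59.8979° (taking the acute solution since C < 90°)

C = 59.9°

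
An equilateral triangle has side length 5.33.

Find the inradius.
r = Area/s with s the semi-perimeter.
Area = (√3/4)·5.33² = (√3/4)·28.4089 ≈ 0.433013·28.4089 ≈ 12.3014
s = 3·5.33/2 = 7.995
r ≈ 12.3014/7.995 ≈ 1.53864
(Equivalently r = side/(2√3) = 5.33/3.4641 ≈ 1.53864.)

r = 1.539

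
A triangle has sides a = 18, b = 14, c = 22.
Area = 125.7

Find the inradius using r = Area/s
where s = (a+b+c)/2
s = (18 + 14 + 22)/2 = 54/2 = 27
r = Area/s = 125.7/27 ≈ 4.65556

r = 4.656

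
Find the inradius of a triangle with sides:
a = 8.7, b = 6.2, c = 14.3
r = Area/s where s is the semi-perimeter.
s = (8.7 + 6.2 + 14.3)/2 = 29.2/2 = 14.6
Area = √(s(s−a)(s−b)(s−c)) = √(14.6·5.9·8.4·0.3) ≈ √217.073 ≈ 14.7334
r ≈ 14.7334/14.6 ≈ 1.00914

r = 1.009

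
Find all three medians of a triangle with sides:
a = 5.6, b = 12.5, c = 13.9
Median formula: m_a = ½√(2b² + 2c² − a²) (and cyclically). a² = 31.36, b² = 156.25, c² = 193.21.
m_a = ½√(2·156.25 + 2·193.21 − 31.36) = ½√667.56 ≈ ½·25.8372 ≈ 12.9186
m_b = ½√(2·31.36 + 2·193.21 − 156.25) = ½√292.89 ≈ ½·17.114 ≈ 8.55701
m_c = ½√(2·31.36 + 2·156.25 − 193.21) = ½√182.01 ≈ ½·13.4911 ≈ 6.74555

m_a = 12.92, m_b = 8.557, m_c = 6.746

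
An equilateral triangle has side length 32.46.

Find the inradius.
r = Area/s with s the semi-perimeter.
Area = (√3/4)·32.46² = (√3/4)·1053.6516 ≈ 0.433013·1053.6516 ≈ 456.245
s = 3·32.46/2 = 48.69
r ≈ 456.245/48.69 ≈ 9.37039
(Equivalently r = side/(2√3) = 32.46/3.4641 ≈ 9.37039.)

r = 9.37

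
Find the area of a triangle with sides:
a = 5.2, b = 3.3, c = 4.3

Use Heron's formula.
s = (5.2 + 3.3 + 4.3)/2 = 12.8/2 = 6.4
s − a = 1.2, s − b = 3.1, s − c = 2.1
s(s−a)(s−b)(s−c) = 6.4·1.2·3.1·2.1 ≈ 49.9968
Area = √49.9968 ≈ 7.07084

Area = 7.071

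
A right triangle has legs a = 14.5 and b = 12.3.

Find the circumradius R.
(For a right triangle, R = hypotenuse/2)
Hypotenuse c = √(a² + b²) = √(210.25 + 151.29) = √361.54 ≈ 19.0142
R = c/2 ≈ 19.0142/2 ≈ 9.5071

R = 9.507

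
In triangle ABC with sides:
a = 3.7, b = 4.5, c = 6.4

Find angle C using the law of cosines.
c² = a² + b² − 2ab·cos(C)  ⇒  cos(C) = (a² + b² − c²)/(2ab)
cos(C) = (3.7² + 4.5² − 6.4²)/(2·3.7·4.5) = (13.69 + 20.25 − 40.96)/33.3 = -7.02/33.3 ≈ -0.210811
C = arccos(-0.210811) ≈ 102.17°

C = 102.2°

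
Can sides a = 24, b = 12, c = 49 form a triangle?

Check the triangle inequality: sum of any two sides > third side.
a + b vs c: 24 + 12 = 36 ≤ 49  ✗
a + c vs b: 24 + 49 = 73 > 12  ✓
b + c vs a: 12 + 49 = 61 > 24  ✓

No: 24 + 12 = 36 is not > 49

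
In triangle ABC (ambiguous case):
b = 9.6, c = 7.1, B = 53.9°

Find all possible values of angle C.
b/sin(B) = c/sin(C)  ⇒  sin(C) = c·sin(B)/b = 7.1·sin(53.9°)/9.6
sin(53.9°) ≈ 0.80799
sin(C) ≈ 7.1·0.80799/9.6 ≈ 5.73673/9.6 ≈ 0.597576
Candidate 1: C₁ = arcsin(0.597576) ≈ 36.6965°  →  A = 180° − 53.9° − 36.6965° ≈ 89.4035° > 0, valid
Candidate 2: C₂ = 180° − C₁ ≈ 143.304°  →  A = 180° − 53.9° − 143.304° ≈ -17.2035° ≤ 0, not a valid triangle

C = 36.7° (one solution)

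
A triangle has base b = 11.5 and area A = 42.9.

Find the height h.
A = ½·b·h  ⇒  h = 2A/b = 2·42.9/11.5 = 85.8/11.5 ≈ 7.46087

h = 7.461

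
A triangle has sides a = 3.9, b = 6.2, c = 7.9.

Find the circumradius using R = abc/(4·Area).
First find the area with Heron's formula.
s = (3.9 + 6.2 + 7.9)/2 = 9
Area = √(s(s−a)(s−b)(s−c)) = √(9·5.1·2.8·1.1) ≈ √141.372 ≈ 11.89
abc = 3.9·6.2·7.9 = 191.022
R = abc/(4·Area) ≈ 191.022/(4·11.89) = 191.022/47.56 ≈ 4.01644

R = 4.016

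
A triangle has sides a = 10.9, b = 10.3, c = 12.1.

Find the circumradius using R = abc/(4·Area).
First find the area with Heron's formula.
s = (10.9 + 10.3 + 12.1)/2 = 16.65
Area = √(s(s−a)(s−b)(s−c)) = √(16.65·5.75·6.35·4.55) ≈ √2766.1 ≈ 52.5937
abc = 10.9·10.3·12.1 = 1358.467
R = abc/(4·Area) ≈ 1358.467/(4·52.5937) = 1358.467/210.375 ≈ 6.45737

R = 6.457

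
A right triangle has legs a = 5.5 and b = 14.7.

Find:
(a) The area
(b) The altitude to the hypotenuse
(a) The legs are perpendicular, so Area = ½·a·b = ½·5.5·14.7 = ½·80.85 = 40.425
(b) Hypotenuse c = √(a² + b²) = √(30.25 + 216.09) = √246.34 ≈ 15.6952
    Area = ½·c·h_c  ⇒  h_c = 2·Area/c = 80.85/15.6952 ≈ 5.15125

Area = 40.425, h_c = 5.151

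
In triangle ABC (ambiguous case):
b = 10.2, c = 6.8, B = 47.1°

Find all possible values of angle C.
b/sin(B) = c/sin(C)  ⇒  sin(C) = c·sin(B)/b = 6.8·sin(47.1°)/10.2
sin(47.1°) ≈ 0.732543
sin(C) ≈ 6.8·0.732543/10.2 ≈ 4.98129/10.2 ≈ 0.488362
Candidate 1: C₁ = arcsin(0.488362) ≈ 29.233°  →  A = 180° − 47.1° − 29.233° ≈ 103.667° > 0, valid
Candidate 2: C₂ = 180° − C₁ ≈ 150.767°  →  A = 180° − 47.1° − 150.767° ≈ -17.867° ≤ 0, not a valid triangle

C = 29.23° (one solution)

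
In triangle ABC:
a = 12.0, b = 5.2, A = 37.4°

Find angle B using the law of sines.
a/sin(A) = b/sin(B)  ⇒  sin(B) = b·sin(A)/a = 5.2·sin(37.4°)/12.0
sin(37.4°) ≈ 0.607376
sin(B) ≈ 5.2·0.607376/12.0 ≈ 3.15835/12.0 ≈ 0.263196
B = arcsin(0.263196) ≈ 15.2598°
(Since b ≤ a we need B ≤ A, so the obtuse alternative 180° − 15.2598° ≈ 164.74° is rejected.)

B = 15.26°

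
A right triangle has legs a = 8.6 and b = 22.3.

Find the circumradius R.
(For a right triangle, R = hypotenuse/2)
Hypotenuse c = √(a² + b²) = √(73.96 + 497.29) = √571.25 ≈ 23.9008
R = c/2 ≈ 23.9008/2 ≈ 11.9504

R = 11.95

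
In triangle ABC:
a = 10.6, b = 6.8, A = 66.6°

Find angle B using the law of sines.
a/sin(A) = b/sin(B)  ⇒  sin(B) = b·sin(A)/a = 6.8·sin(66.6°)/10.6
sin(66.6°) ≈ 0.917755
sin(B) ≈ 6.8·0.917755/10.6 ≈ 6.24073/10.6 ≈ 0.588748
B = arcsin(0.588748) ≈ 36.0682°
(Since b ≤ a we need B ≤ A, so the obtuse alternative 180° − 36.0682° ≈ 143.932° is rejected.)

B = 36.07°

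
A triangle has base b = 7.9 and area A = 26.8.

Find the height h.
A = ½·b·h  ⇒  h = 2A/b = 2·26.8/7.9 = 53.6/7.9 ≈ 6.78481

h = 6.785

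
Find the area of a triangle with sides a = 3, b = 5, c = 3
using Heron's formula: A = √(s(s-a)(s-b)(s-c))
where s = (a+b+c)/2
s = (3 + 5 + 3)/2 = 11/2 = 5.5
s − a = 2.5, s − b = 0.5, s − c = 2.5
s(s−a)(s−b)(s−c) = 5.5·2.5·0.5·2.5 = 17.1875
Area = √17.1875 ≈ 4.14578

s = 5.5, Area = 4.146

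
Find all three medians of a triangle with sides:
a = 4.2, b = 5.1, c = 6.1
Median formula: m_a = ½√(2b² + 2c² − a²) (and cyclically). a² = 17.64, b² = 26.01, c² = 37.21.
m_a = ½√(2·26.01 + 2·37.21 − 17.64) = ½√108.8 ≈ ½·10.4307 ≈ 5.21536
m_b = ½√(2·17.64 + 2·37.21 − 26.01) = ½√83.69 ≈ ½·9.14822 ≈ 4.57411
m_c = ½√(2·17.64 + 2·26.01 − 37.21) = ½√50.09 ≈ ½·7.07743 ≈ 3.53871

m_a = 5.215, m_b = 4.574, m_c = 3.539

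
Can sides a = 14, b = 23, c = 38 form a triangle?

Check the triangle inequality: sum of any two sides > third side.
a + b vs c: 14 + 23 = 37 ≤ 38  ✗
a + c vs b: 14 + 38 = 52 > 23  ✓
b + c vs a: 23 + 38 = 61 > 14  ✓

No: 14 + 23 = 37 is not > 38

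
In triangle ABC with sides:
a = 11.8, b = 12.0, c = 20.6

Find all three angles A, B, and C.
Law of cosines for each angle (a² = 139.24, b² = 144, c² = 424.36):
cos(A) = (b² + c² − a²)/(2bc) = (144 + 424.36 − 139.24)/(2·12.0·20.6) = 429.12/494.4 ≈ 0.867961  ⇒  A ≈ 29.7774°
cos(B) = (a² + c² − b²)/(2ac) = (139.24 + 424.36 − 144)/(2·11.8·20.6) = 419.6/486.16 ≈ 0.86309  ⇒  B ≈ 30.3346°
cos(C) = (a² + b² − c²)/(2ab) = (139.24 + 144 − 424.36)/(2·11.8·12.0) = -141.12/283.2 ≈ -0.498305  ⇒  C ≈ 119.888°
Check: A + B + C ≈ 180°

A = 29.78°, B = 30.33°, C = 119.9°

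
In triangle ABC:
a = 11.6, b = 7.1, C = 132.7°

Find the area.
Two sides and the included angle (SAS): A = ½·a·b·sin(C) = ½·11.6·7.1·sin(132.7°)
sin(132.7°) ≈ 0.734915
A ≈ ½·82.36·0.734915 = 41.18·0.734915 ≈ 30.2638

Area = 30.26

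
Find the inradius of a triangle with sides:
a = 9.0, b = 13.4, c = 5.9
r = Area/s where s is the semi-perimeter.
s = (9.0 + 13.4 + 5.9)/2 = 28.3/2 = 14.15
Area = √(s(s−a)(s−b)(s−c)) = √(14.15·5.15·0.75·8.25) ≈ √450.899 ≈ 21.2344
r ≈ 21.2344/14.15 ≈ 1.50066

r = 1.501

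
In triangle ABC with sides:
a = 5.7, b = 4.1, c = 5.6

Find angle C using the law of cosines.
c² = a² + b² − 2ab·cos(C)  ⇒  cos(C) = (a² + b² − c²)/(2ab)
cos(C) = (5.7² + 4.1² − 5.6²)/(2·5.7·4.1) = (32.49 + 16.81 − 31.36)/46.74 = 17.94/46.74 ≈ 0.383825
C = arccos(0.383825) ≈ 67.4292°

C = 67.43°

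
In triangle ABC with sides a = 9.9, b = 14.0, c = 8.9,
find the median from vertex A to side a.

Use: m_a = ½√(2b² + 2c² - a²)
m_a = ½√(2·14.0² + 2·8.9² − 9.9²) = ½√(2·196 + 2·79.21 − 98.01) = ½√(392 + 158.42 − 98.01) = ½√452.41
√452.41 ≈ 21.2699, so m_a ≈ 10.635

m_a = 10.63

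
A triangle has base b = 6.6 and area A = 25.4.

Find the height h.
A = ½·b·h  ⇒  h = 2A/b = 2·25.4/6.6 = 50.8/6.6 ≈ 7.69697

h = 7.697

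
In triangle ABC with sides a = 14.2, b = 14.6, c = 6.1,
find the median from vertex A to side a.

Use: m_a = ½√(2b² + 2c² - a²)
m_a = ½√(2·14.6² + 2·6.1² − 14.2²) = ½√(2·213.16 + 2·37.21 − 201.64) = ½√(426.32 + 74.42 − 201.64) = ½√299.1
√299.1 ≈ 17.2945, so m_a ≈ 8.64725

m_a = 8.647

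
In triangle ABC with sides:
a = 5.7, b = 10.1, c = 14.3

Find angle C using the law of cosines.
c² = a² + b² − 2ab·cos(C)  ⇒  cos(C) = (a² + b² − c²)/(2ab)
cos(C) = (5.7² + 10.1² − 14.3²)/(2·5.7·10.1) = (32.49 + 102.01 − 204.49)/115.14 = -69.99/115.14 ≈ -0.607869
C = arccos(-0.607869) ≈ 127.436°

C = 127.4°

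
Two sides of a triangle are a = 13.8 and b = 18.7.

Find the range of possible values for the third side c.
Triangle inequality: |a − b| < c < a + b
|a − b| = |13.8 − 18.7| = 4.9
a + b = 13.8 + 18.7 = 32.5

4.9 < c < 32.5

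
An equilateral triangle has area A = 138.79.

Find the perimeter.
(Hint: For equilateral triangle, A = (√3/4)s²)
A = (√3/4)s²  ⇒  s² = 4A/√3 = 4·138.79/√3 = 555.16/1.73205 ≈ 320.522
s ≈ √320.522 ≈ 17.9031
Perimeter = 3s ≈ 3·17.9031 ≈ 53.7094

Perimeter = 53.71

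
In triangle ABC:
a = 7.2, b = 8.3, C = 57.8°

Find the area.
Two sides and the included angle (SAS): A = ½·a·b·sin(C) = ½·7.2·8.3·sin(57.8°)
sin(57.8°) ≈ 0.846193
A ≈ ½·59.76·0.846193 = 29.88·0.846193 ≈ 25.2843

Area = 25.28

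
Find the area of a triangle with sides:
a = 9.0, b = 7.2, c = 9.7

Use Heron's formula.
s = (9.0 + 7.2 + 9.7)/2 = 25.9/2 = 12.95
s − a = 3.95, s − b = 5.75, s − c = 3.25
s(s−a)(s−b)(s−c) = 12.95·3.95·5.75·3.25 ≈ 955.912
Area = √955.912 ≈ 30.9178

Area = 30.92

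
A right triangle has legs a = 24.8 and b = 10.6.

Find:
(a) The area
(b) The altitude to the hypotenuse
(a) The legs are perpendicular, so Area = ½·a·b = ½·24.8·10.6 = ½·262.88 = 131.44
(b) Hypotenuse c = √(a² + b²) = √(615.04 + 112.36) = √727.4 ≈ 26.9704
    Area = ½·c·h_c  ⇒  h_c = 2·Area/c = 262.88/26.9704 ≈ 9.747

Area = 131.44, h_c = 9.747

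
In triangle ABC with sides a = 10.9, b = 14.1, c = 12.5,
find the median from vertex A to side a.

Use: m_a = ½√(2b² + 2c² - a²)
m_a = ½√(2·14.1² + 2·12.5² − 10.9²) = ½√(2·198.81 + 2·156.25 − 118.81) = ½√(397.62 + 312.5 − 118.81) = ½√591.31
√591.31 ≈ 24.3169, so m_a ≈ 12.1584

m_a = 12.16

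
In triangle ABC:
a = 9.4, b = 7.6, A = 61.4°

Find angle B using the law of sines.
a/sin(A) = b/sin(B)  ⇒  sin(B) = b·sin(A)/a = 7.6·sin(61.4°)/9.4
sin(61.4°) ≈ 0.877983
sin(B) ≈ 7.6·0.877983/9.4 ≈ 6.67267/9.4 ≈ 0.709859
B = arcsin(0.709859) ≈ 45.2234°
(Since b ≤ a we need B ≤ A, so the obtuse alternative 180° − 45.2234° ≈ 134.777° is rejected.)

B = 45.22°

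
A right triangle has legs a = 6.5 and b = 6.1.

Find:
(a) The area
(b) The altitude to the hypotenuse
(a) The legs are perpendicular, so Area = ½·a·b = ½·6.5·6.1 = ½·39.65 = 19.825
(b) Hypotenuse c = √(a² + b²) = √(42.25 + 37.21) = √79.46 ≈ 8.91403
    Area = ½·c·h_c  ⇒  h_c = 2·Area/c = 39.65/8.91403 ≈ 4.44804

Area = 19.825, h_c = 4.448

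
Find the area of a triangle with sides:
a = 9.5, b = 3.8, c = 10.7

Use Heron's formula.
s = (9.5 + 3.8 + 10.7)/2 = 24/2 = 12
s − a = 2.5, s − b = 8.2, s − c = 1.3
s(s−a)(s−b)(s−c) = 12·2.5·8.2·1.3 ≈ 319.8
Area = √319.8 ≈ 17.883

Area = 17.88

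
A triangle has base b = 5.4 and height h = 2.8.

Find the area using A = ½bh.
A = ½·b·h = ½·5.4·2.8 = ½·15.12 = 7.56

Area = 7.56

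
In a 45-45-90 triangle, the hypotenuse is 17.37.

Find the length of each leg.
In a 45-45-90 triangle hypotenuse = leg·√2, so leg = hypotenuse/√2.
Leg = 17.37/√2 ≈ 17.37/1.41421 ≈ 12.2824

Each leg = 12.28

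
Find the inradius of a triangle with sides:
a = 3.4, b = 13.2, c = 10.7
r = Area/s where s is the semi-perimeter.
s = (3.4 + 13.2 + 10.7)/2 = 27.3/2 = 13.65
Area = √(s(s−a)(s−b)(s−c)) = √(13.65·10.25·0.45·2.95) ≈ √185.734 ≈ 13.6284
r ≈ 13.6284/13.65 ≈ 0.998419

r = 0.9984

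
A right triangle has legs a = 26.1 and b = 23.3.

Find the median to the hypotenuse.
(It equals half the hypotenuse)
Hypotenuse c = √(a² + b²) = √(681.21 + 542.89) = √1224.1 ≈ 34.9871
Median to hypotenuse = c/2 ≈ 34.9871/2 ≈ 17.4936

Median = 17.49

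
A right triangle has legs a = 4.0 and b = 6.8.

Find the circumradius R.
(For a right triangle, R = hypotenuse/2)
Hypotenuse c = √(a² + b²) = √(16 + 46.24) = √62.24 ≈ 7.88923
R = c/2 ≈ 7.88923/2 ≈ 3.94462

R = 3.945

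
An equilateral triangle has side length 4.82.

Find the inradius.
r = Area/s with s the semi-perimeter.
Area = (√3/4)·4.82² = (√3/4)·23.2324 ≈ 0.433013·23.2324 ≈ 10.0599
s = 3·4.82/2 = 7.23
r ≈ 10.0599/7.23 ≈ 1.39141
(Equivalently r = side/(2√3) = 4.82/3.4641 ≈ 1.39141.)

r = 1.391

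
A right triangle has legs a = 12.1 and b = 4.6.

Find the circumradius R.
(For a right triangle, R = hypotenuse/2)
Hypotenuse c = √(a² + b²) = √(146.41 + 21.16) = √167.57 ≈ 12.9449
R = c/2 ≈ 12.9449/2 ≈ 6.47244

R = 6.472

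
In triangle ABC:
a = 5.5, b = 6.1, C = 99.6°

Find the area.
Two sides and the included angle (SAS): A = ½·a·b·sin(C) = ½·5.5·6.1·sin(99.6°)
sin(99.6°) ≈ 0.985996
A ≈ ½·33.55·0.985996 = 16.775·0.985996 ≈ 16.5401

Area = 16.54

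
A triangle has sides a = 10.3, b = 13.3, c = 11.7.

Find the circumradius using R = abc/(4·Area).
First find the area with Heron's formula.
s = (10.3 + 13.3 + 11.7)/2 = 17.65
Area = √(s(s−a)(s−b)(s−c)) = √(17.65·7.35·4.35·5.95) ≈ √3357.67 ≈ 57.9454
abc = 10.3·13.3·11.7 = 1602.783
R = abc/(4·Area) ≈ 1602.783/(4·57.9454) = 1602.783/231.782 ≈ 6.91505

R = 6.915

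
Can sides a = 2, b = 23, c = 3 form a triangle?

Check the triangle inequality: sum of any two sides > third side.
a + b vs c: 2 + 23 = 25 > 3  ✓
a + c vs b: 2 + 3 = 5 ≤ 23  ✗
b + c vs a: 23 + 3 = 26 > 2  ✓

No: 2 + 3 = 5 is not > 23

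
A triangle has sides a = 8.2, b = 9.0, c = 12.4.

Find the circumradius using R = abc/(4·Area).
First find the area with Heron's formula.
s = (8.2 + 9.0 + 12.4)/2 = 14.8
Area = √(s(s−a)(s−b)(s−c)) = √(14.8·6.6·5.8·2.4) ≈ √1359.71 ≈ 36.8742
abc = 8.2·9.0·12.4 = 915.12
R = abc/(4·Area) ≈ 915.12/(4·36.8742) = 915.12/147.497 ≈ 6.20434

R = 6.204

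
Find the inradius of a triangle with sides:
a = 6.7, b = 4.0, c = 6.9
r = Area/s where s is the semi-perimeter.
s = (6.7 + 4.0 + 6.9)/2 = 17.6/2 = 8.8
Area = √(s(s−a)(s−b)(s−c)) = √(8.8·2.1·4.8·1.9) ≈ √168.538 ≈ 12.9822
r ≈ 12.9822/8.8 ≈ 1.47525

r = 1.475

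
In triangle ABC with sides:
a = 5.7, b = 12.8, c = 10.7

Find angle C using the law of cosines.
c² = a² + b² − 2ab·cos(C)  ⇒  cos(C) = (a² + b² − c²)/(2ab)
cos(C) = (5.7² + 12.8² − 10.7²)/(2·5.7·12.8) = (32.49 + 163.84 − 114.49)/145.92 = 81.84/145.92 ≈ 0.560855
C = arccos(0.560855) ≈ 55.885°

C = 55.89°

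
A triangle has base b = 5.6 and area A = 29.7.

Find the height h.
A = ½·b·h  ⇒  h = 2A/b = 2·29.7/5.6 = 59.4/5.6 ≈ 10.6071

h = 10.61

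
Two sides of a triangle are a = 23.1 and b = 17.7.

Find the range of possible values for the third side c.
Triangle inequality: |a − b| < c < a + b
|a − b| = |23.1 − 17.7| = 5.4
a + b = 23.1 + 17.7 = 40.8

5.4 < c < 40.8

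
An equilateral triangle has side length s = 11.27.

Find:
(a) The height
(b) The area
(a) The height splits the triangle into two 30-60-90 halves: h = s·√3/2 = 11.27·1.73205/2 ≈ 19.5202/2 ≈ 9.76011
(b) Area = (√3/4)·s² = (√3/4)·11.27² = (√3/4)·127.0129 ≈ 0.433013·127.0129 ≈ 54.9982

Height = 9.76, Area = 55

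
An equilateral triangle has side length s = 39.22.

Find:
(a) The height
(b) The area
(a) The height splits the triangle into two 30-60-90 halves: h = s·√3/2 = 39.22·1.73205/2 ≈ 67.931/2 ≈ 33.9655
(b) Area = (√3/4)·s² = (√3/4)·39.22² = (√3/4)·1538.2084 ≈ 0.433013·1538.2084 ≈ 666.064

Height = 33.97, Area = 666.1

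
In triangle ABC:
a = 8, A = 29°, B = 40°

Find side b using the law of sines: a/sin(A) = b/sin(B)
a/sin(A) = b/sin(B)  ⇒  b = a·sin(B)/sin(A) = 8·sin(40°)/sin(29°)
sin(40°) ≈ 0.642788, sin(29°) ≈ 0.48481
b ≈ 8·0.642788/0.48481 ≈ 5.1423/0.48481 ≈ 10.6068

b = 10.61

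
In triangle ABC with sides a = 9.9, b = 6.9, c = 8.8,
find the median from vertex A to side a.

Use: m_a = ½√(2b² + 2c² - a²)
m_a = ½√(2·6.9² + 2·8.8² − 9.9²) = ½√(2·47.61 + 2·77.44 − 98.01) = ½√(95.22 + 154.88 − 98.01) = ½√152.09
√152.09 ≈ 12.3325, so m_a ≈ 6.16624

m_a = 6.166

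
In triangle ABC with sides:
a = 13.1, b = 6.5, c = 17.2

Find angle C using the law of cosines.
c² = a² + b² − 2ab·cos(C)  ⇒  cos(C) = (a² + b² − c²)/(2ab)
cos(C) = (13.1² + 6.5² − 17.2²)/(2·13.1·6.5) = (171.61 + 42.25 − 295.84)/170.3 = -81.98/170.3 ≈ -0.481386
C = arccos(-0.481386) ≈ 118.776°

C = 118.8°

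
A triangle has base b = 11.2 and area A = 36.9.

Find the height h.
A = ½·b·h  ⇒  h = 2A/b = 2·36.9/11.2 = 73.8/11.2 ≈ 6.58929

h = 6.589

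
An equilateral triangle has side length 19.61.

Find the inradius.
r = Area/s with s the semi-perimeter.
Area = (√3/4)·19.61² = (√3/4)·384.5521 ≈ 0.433013·384.5521 ≈ 166.516
s = 3·19.61/2 = 29.415
r ≈ 166.516/29.415 ≈ 5.66092
(Equivalently r = side/(2√3) = 19.61/3.4641 ≈ 5.66092.)

r = 5.661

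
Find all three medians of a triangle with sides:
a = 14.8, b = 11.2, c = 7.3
Median formula: m_a = ½√(2b² + 2c² − a²) (and cyclically). a² = 219.04, b² = 125.44, c² = 53.29.
m_a = ½√(2·125.44 + 2·53.29 − 219.04) = ½√138.42 ≈ ½·11.7652 ≈ 5.8826
m_b = ½√(2·219.04 + 2·53.29 − 125.44) = ½√419.22 ≈ ½·20.4749 ≈ 10.2374
m_c = ½√(2·219.04 + 2·125.44 − 53.29) = ½√635.67 ≈ ½·25.2125 ≈ 12.6062

m_a = 5.883, m_b = 10.24, m_c = 12.61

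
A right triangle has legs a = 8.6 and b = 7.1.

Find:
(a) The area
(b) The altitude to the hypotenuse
(a) The legs are perpendicular, so Area = ½·a·b = ½·8.6·7.1 = ½·61.06 = 30.53
(b) Hypotenuse c = √(a² + b²) = √(73.96 + 50.41) = √124.37 ≈ 11.1521
    Area = ½·c·h_c  ⇒  h_c = 2·Area/c = 61.06/11.1521 ≈ 5.47519

Area = 30.53, h_c = 5.475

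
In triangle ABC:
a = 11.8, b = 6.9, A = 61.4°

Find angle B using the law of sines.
a/sin(A) = b/sin(B)  ⇒  sin(B) = b·sin(A)/a = 6.9·sin(61.4°)/11.8
sin(61.4°) ≈ 0.877983
sin(B) ≈ 6.9·0.877983/11.8 ≈ 6.05808/11.8 ≈ 0.513397
B = arcsin(0.513397) ≈ 30.8904°
(Since b ≤ a we need B ≤ A, so the obtuse alternative 180° − 30.8904° ≈ 149.11° is rejected.)

B = 30.89°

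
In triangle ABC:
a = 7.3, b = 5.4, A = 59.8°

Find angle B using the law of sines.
a/sin(A) = b/sin(B)  ⇒  sin(B) = b·sin(A)/a = 5.4·sin(59.8°)/7.3
sin(59.8°) ≈ 0.864275
sin(B) ≈ 5.4·0.864275/7.3 ≈ 4.66708/7.3 ≈ 0.639327
B = arcsin(0.639327) ≈ 39.7416°
(Since b ≤ a we need B ≤ A, so the obtuse alternative 180° − 39.7416° ≈ 140.258° is rejected.)

B = 39.74°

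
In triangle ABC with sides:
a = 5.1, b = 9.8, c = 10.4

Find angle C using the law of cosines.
c² = a² + b² − 2ab·cos(C)  ⇒  cos(C) = (a² + b² − c²)/(2ab)
cos(C) = (5.1² + 9.8² − 10.4²)/(2·5.1·9.8) = (26.01 + 96.04 − 108.16)/99.96 = 13.89/99.96 ≈ 0.138956
C = arccos(0.138956) ≈ 82.0126°

C = 82.01°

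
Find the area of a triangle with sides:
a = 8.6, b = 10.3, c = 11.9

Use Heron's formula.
s = (8.6 + 10.3 + 11.9)/2 = 30.8/2 = 15.4
s − a = 6.8, s − b = 5.1, s − c = 3.5
s(s−a)(s−b)(s−c) = 15.4·6.8·5.1·3.5 ≈ 1869.25
Area = √1869.25 ≈ 43.2348

Area = 43.23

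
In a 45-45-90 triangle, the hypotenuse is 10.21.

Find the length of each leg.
In a 45-45-90 triangle hypotenuse = leg·√2, so leg = hypotenuse/√2.
Leg = 10.21/√2 ≈ 10.21/1.41421 ≈ 7.21956

Each leg = 7.22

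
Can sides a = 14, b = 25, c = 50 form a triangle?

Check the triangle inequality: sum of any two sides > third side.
a + b vs c: 14 + 25 = 39 ≤ 50  ✗
a + c vs b: 14 + 50 = 64 > 25  ✓
b + c vs a: 25 + 50 = 75 > 14  ✓

No: 14 + 25 = 39 is not > 50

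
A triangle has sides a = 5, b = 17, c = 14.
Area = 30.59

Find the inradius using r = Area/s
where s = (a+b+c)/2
s = (5 + 17 + 14)/2 = 36/2 = 18
r = Area/s = 30.59/18 ≈ 1.69944

r = 1.699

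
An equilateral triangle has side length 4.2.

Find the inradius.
r = Area/s with s the semi-perimeter.
Area = (√3/4)·4.2² = (√3/4)·17.64 ≈ 0.433013·17.64 ≈ 7.63834
s = 3·4.2/2 = 6.3
r ≈ 7.63834/6.3 ≈ 1.21244
(Equivalently r = side/(2√3) = 4.2/3.4641 ≈ 1.21244.)

r = 1.212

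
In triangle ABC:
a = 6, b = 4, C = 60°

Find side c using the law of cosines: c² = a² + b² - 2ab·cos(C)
c² = 6² + 4² − 2·6·4·cos(60°)
cos(60°) ≈ 0.5
c² ≈ 36 + 16 − 48·(0.5) ≈ 52 − 24 ≈ 28
c ≈ √28 ≈ 5.2915

c = 5.292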